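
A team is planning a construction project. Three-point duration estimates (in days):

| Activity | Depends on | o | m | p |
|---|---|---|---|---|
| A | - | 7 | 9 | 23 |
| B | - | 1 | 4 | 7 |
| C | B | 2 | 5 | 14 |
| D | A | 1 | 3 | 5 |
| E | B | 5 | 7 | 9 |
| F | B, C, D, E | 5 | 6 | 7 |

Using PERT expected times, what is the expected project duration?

te_A = (7 + 4·9 + 23)/6 = 66/6 = 11
te_B = (1 + 4·4 + 7)/6 = 24/6 = 4
te_C = (2 + 4·5 + 14)/6 = 36/6 = 6
te_D = (1 + 4·3 + 5)/6 = 18/6 = 3
te_E = (5 + 4·7 + 9)/6 = 42/6 = 7
te_F = (5 + 4·6 + 7)/6 = 36/6 = 6

Forward pass:
ES_A = 0; EF_A = 11
ES_B = 0; EF_B = 4
ES_C = 4; EF_C = 4+6 = 10
ES_D = 11; EF_D = 11+3 = 14
ES_E = 4; EF_E = 4+7 = 11
ES_F = max(EF_B=4, EF_C=10, EF_D=14, EF_E=11) = 14; EF_F = 14+6 = 20
Expected project duration μ = 20 days. Critical path: A → D → F.

20 days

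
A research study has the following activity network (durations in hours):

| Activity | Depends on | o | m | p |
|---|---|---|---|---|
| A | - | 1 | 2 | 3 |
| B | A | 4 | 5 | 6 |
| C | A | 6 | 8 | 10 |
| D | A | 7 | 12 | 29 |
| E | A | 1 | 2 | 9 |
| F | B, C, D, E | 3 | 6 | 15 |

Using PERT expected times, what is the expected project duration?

te_A = (1 + 4·2 + 3)/6 = 12/6 = 2
te_B = (4 + 4·5 + 6)/6 = 30/6 = 5
te_C = (6 + 4·8 + 10)/6 = 48/6 = 8
te_D = (7 + 4·12 + 29)/6 = 84/6 = 14
te_E = (1 + 4·2 + 9)/6 = 18/6 = 3
te_F = (3 + 4·6 + 15)/6 = 42/6 = 7

Forward pass:
ES_A = 0; EF_A = 2
ES_B = 2; EF_B = 2+5 = 7
ES_C = 2; EF_C = 2+8 = 10
ES_D = 2; EF_D = 2+14 = 16
ES_E = 2; EF_E = 2+3 = 5
ES_F = max(EF_B=7, EF_C=10, EF_D=16, EF_E=5) = 16; EF_F = 16+7 = 23
Expected project duration μ = 23 hours. Critical path: A → D → F.

23 hours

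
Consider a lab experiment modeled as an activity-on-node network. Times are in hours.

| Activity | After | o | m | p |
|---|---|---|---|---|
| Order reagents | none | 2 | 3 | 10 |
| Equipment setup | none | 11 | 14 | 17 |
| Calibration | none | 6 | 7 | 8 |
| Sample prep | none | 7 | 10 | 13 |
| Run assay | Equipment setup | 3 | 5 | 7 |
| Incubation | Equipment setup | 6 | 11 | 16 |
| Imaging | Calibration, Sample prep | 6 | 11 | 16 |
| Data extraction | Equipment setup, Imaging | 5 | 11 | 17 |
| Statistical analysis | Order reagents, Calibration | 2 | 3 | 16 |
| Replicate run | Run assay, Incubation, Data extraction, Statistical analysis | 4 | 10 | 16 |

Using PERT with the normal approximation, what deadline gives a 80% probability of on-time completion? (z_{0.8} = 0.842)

44.9 hours

te_Order reagents = (2 + 4·3 + 10)/6 = 24/6 = 4; σ²_Order reagents = ((10−2)/6)² = 1.778
te_Equipment setup = (11 + 4·14 + 17)/6 = 84/6 = 14; σ²_Equipment setup = ((17−11)/6)² = 1.000
te_Calibration = (6 + 4·7 + 8)/6 = 42/6 = 7; σ²_Calibration = ((8−6)/6)² = 0.111
te_Sample prep = (7 + 4·10 + 13)/6 = 60/6 = 10; σ²_Sample prep = ((13−7)/6)² = 1.000
te_Run assay = (3 + 4·5 + 7)/6 = 30/6 = 5; σ²_Run assay = ((7−3)/6)² = 0.444
te_Incubation = (6 + 4·11 + 16)/6 = 66/6 = 11; σ²_Incubation = ((16−6)/6)² = 2.778
te_Imaging = (6 + 4·11 + 16)/6 = 66/6 = 11; σ²_Imaging = ((16−6)/6)² = 2.778
te_Data extraction = (5 + 4·11 + 17)/6 = 66/6 = 11; σ²_Data extraction = ((17−5)/6)² = 4.000
te_Statistical analysis = (2 + 4·3 + 16)/6 = 30/6 = 5; σ²_Statistical analysis = ((16−2)/6)² = 5.444
te_Replicate run = (4 + 4·10 + 16)/6 = 60/6 = 10; σ²_Replicate run = ((16−4)/6)² = 4.000

Forward pass:
ES_Order reagents = 0; EF_Order reagents = 4
ES_Equipment setup = 0; EF_Equipment setup = 14
ES_Calibration = 0; EF_Calibration = 7
ES_Sample prep = 0; EF_Sample prep = 10
ES_Run assay = 14; EF_Run assay = 14+5 = 19
ES_Incubation = 14; EF_Incubation = 14+11 = 25
ES_Imaging = max(EF_Calibration=7, EF_Sample prep=10) = 10; EF_Imaging = 10+11 = 21
ES_Data extraction = max(EF_Equipment setup=14, EF_Imaging=21) = 21; EF_Data extraction = 21+11 = 32
ES_Statistical analysis = max(EF_Order reagents=4, EF_Calibration=7) = 7; EF_Statistical analysis = 7+5 = 12
ES_Replicate run = max(EF_Run assay=19, EF_Incubation=25, EF_Data extraction=32, EF_Statistical analysis=12) = 32; EF_Replicate run = 32+10 = 42
Expected project duration μ = 42 hours. Critical path: Sample prep → Imaging → Data extraction → Replicate run.

Variance along critical path = 1.000 + 2.778 + 4.000 + 4.000 = 11.778; σ = 3.432 hours.
D = μ + z·σ = 42 + 0.842·3.432 = 44.9 hours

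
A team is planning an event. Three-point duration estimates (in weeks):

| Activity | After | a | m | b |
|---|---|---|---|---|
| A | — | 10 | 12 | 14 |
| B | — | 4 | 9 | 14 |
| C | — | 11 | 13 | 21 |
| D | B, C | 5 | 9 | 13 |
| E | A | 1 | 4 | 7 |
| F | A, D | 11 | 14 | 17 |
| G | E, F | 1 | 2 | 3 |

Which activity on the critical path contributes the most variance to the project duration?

te_A = (10 + 4·12 + 14)/6 = 72/6 = 12; σ²_A = ((14−10)/6)² = 0.444
te_B = (4 + 4·9 + 14)/6 = 54/6 = 9; σ²_B = ((14−4)/6)² = 2.778
te_C = (11 + 4·13 + 21)/6 = 84/6 = 14; σ²_C = ((21−11)/6)² = 2.778
te_D = (5 + 4·9 + 13)/6 = 54/6 = 9; σ²_D = ((13−5)/6)² = 1.778
te_E = (1 + 4·4 + 7)/6 = 24/6 = 4; σ²_E = ((7−1)/6)² = 1.000
te_F = (11 + 4·14 + 17)/6 = 84/6 = 14; σ²_F = ((17−11)/6)² = 1.000
te_G = (1 + 4·2 + 3)/6 = 12/6 = 2; σ²_G = ((3−1)/6)² = 0.111

Forward pass:
ES_A = 0; EF_A = 12
ES_B = 0; EF_B = 9
ES_C = 0; EF_C = 14
ES_D = max(EF_B=9, EF_C=14) = 14; EF_D = 14+9 = 23
ES_E = 12; EF_E = 12+4 = 16
ES_F = max(EF_A=12, EF_D=23) = 23; EF_F = 23+14 = 37
ES_G = max(EF_E=16, EF_F=37) = 37; EF_G = 37+2 = 39
Expected project duration μ = 39 weeks. Critical path: C → D → F → G.

Variances on critical path: σ²_C=2.778, σ²_D=1.778, σ²_F=1.000, σ²_G=0.111.
Largest is σ²_C = 2.778.

C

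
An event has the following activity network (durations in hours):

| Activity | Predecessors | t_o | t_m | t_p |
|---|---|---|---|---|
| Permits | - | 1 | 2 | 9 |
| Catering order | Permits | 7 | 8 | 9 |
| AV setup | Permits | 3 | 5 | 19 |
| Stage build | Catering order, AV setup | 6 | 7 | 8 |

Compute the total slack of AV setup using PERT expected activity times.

1 hours

te_Permits = (1 + 4·2 + 9)/6 = 18/6 = 3
te_Catering order = (7 + 4·8 + 9)/6 = 48/6 = 8
te_AV setup = (3 + 4·5 + 19)/6 = 42/6 = 7
te_Stage build = (6 + 4·7 + 8)/6 = 42/6 = 7

Forward pass:
ES_Permits = 0; EF_Permits = 3
ES_Catering order = 3; EF_Catering order = 3+8 = 11
ES_AV setup = 3; EF_AV setup = 3+7 = 10
ES_Stage build = max(EF_Catering order=11, EF_AV setup=10) = 11; EF_Stage build = 11+7 = 18
Expected project duration μ = 18 hours. Critical path: Permits → Catering order → Stage build.

Backward pass:
LF_Stage build = 18; LS_Stage build = 18−7 = 11
LF_AV setup = LS_Stage build = 11; LS_AV setup = 11−7 = 4
LF_Catering order = LS_Stage build = 11; LS_Catering order = 11−8 = 3
LF_Permits = min(LS_Catering order=3, LS_AV setup=4) = 3; LS_Permits = 3−3 = 0
Slack_AV setup = LS_AV setup − ES_AV setup = 4 − 3 = 1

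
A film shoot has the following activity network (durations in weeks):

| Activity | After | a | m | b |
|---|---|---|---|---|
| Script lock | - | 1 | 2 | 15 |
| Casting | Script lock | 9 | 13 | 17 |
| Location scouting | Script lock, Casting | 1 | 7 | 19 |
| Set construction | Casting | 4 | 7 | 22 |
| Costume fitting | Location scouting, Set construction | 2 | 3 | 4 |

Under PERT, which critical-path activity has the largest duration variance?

Set construction

te_Script lock = (1 + 4·2 + 15)/6 = 24/6 = 4; σ²_Script lock = ((15−1)/6)² = 5.444
te_Casting = (9 + 4·13 + 17)/6 = 78/6 = 13; σ²_Casting = ((17−9)/6)² = 1.778
te_Location scouting = (1 + 4·7 + 19)/6 = 48/6 = 8; σ²_Location scouting = ((19−1)/6)² = 9.000
te_Set construction = (4 + 4·7 + 22)/6 = 54/6 = 9; σ²_Set construction = ((22−4)/6)² = 9.000
te_Costume fitting = (2 + 4·3 + 4)/6 = 18/6 = 3; σ²_Costume fitting = ((4−2)/6)² = 0.111

Forward pass:
ES_Script lock = 0; EF_Script lock = 4
ES_Casting = 4; EF_Casting = 4+13 = 17
ES_Location scouting = max(EF_Script lock=4, EF_Casting=17) = 17; EF_Location scouting = 17+8 = 25
ES_Set construction = 17; EF_Set construction = 17+9 = 26
ES_Costume fitting = max(EF_Location scouting=25, EF_Set construction=26) = 26; EF_Costume fitting = 26+3 = 29
Expected project duration μ = 29 weeks. Critical path: Script lock → Casting → Set construction → Costume fitting.

Variances on critical path: σ²_Script lock=5.444, σ²_Casting=1.778, σ²_Set construction=9.000, σ²_Costume fitting=0.111.
Largest is σ²_Set construction = 9.000.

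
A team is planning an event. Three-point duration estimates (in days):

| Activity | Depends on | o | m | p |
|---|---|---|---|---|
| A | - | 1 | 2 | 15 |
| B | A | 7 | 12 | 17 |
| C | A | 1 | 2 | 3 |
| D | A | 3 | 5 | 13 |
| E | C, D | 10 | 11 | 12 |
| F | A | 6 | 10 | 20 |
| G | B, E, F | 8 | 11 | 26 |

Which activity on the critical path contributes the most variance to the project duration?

te_A = (1 + 4·2 + 15)/6 = 24/6 = 4; σ²_A = ((15−1)/6)² = 5.444
te_B = (7 + 4·12 + 17)/6 = 72/6 = 12; σ²_B = ((17−7)/6)² = 2.778
te_C = (1 + 4·2 + 3)/6 = 12/6 = 2; σ²_C = ((3−1)/6)² = 0.111
te_D = (3 + 4·5 + 13)/6 = 36/6 = 6; σ²_D = ((13−3)/6)² = 2.778
te_E = (10 + 4·11 + 12)/6 = 66/6 = 11; σ²_E = ((12−10)/6)² = 0.111
te_F = (6 + 4·10 + 20)/6 = 66/6 = 11; σ²_F = ((20−6)/6)² = 5.444
te_G = (8 + 4·11 + 26)/6 = 78/6 = 13; σ²_G = ((26−8)/6)² = 9.000

Forward pass:
ES_A = 0; EF_A = 4
ES_B = 4; EF_B = 4+12 = 16
ES_C = 4; EF_C = 4+2 = 6
ES_D = 4; EF_D = 4+6 = 10
ES_E = max(EF_C=6, EF_D=10) = 10; EF_E = 10+11 = 21
ES_F = 4; EF_F = 4+11 = 15
ES_G = max(EF_B=16, EF_E=21, EF_F=15) = 21; EF_G = 21+13 = 34
Expected project duration μ = 34 days. Critical path: A → D → E → G.

Variances on critical path: σ²_A=5.444, σ²_D=2.778, σ²_E=0.111, σ²_G=9.000.
Largest is σ²_G = 9.000.

G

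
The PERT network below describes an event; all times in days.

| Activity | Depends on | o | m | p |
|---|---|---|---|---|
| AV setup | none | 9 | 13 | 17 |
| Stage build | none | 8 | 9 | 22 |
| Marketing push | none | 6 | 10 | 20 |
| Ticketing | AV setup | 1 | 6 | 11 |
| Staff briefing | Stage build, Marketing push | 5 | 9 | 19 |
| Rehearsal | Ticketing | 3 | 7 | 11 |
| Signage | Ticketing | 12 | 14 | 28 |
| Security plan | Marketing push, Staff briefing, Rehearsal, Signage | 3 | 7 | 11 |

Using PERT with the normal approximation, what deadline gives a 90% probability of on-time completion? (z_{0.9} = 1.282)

te_AV setup = (9 + 4·13 + 17)/6 = 78/6 = 13; σ²_AV setup = ((17−9)/6)² = 1.778
te_Stage build = (8 + 4·9 + 22)/6 = 66/6 = 11; σ²_Stage build = ((22−8)/6)² = 5.444
te_Marketing push = (6 + 4·10 + 20)/6 = 66/6 = 11; σ²_Marketing push = ((20−6)/6)² = 5.444
te_Ticketing = (1 + 4·6 + 11)/6 = 36/6 = 6; σ²_Ticketing = ((11−1)/6)² = 2.778
te_Staff briefing = (5 + 4·9 + 19)/6 = 60/6 = 10; σ²_Staff briefing = ((19−5)/6)² = 5.444
te_Rehearsal = (3 + 4·7 + 11)/6 = 42/6 = 7; σ²_Rehearsal = ((11−3)/6)² = 1.778
te_Signage = (12 + 4·14 + 28)/6 = 96/6 = 16; σ²_Signage = ((28−12)/6)² = 7.111
te_Security plan = (3 + 4·7 + 11)/6 = 42/6 = 7; σ²_Security plan = ((11−3)/6)² = 1.778

Forward pass:
ES_AV setup = 0; EF_AV setup = 13
ES_Stage build = 0; EF_Stage build = 11
ES_Marketing push = 0; EF_Marketing push = 11
ES_Ticketing = 13; EF_Ticketing = 13+6 = 19
ES_Staff briefing = max(EF_Stage build=11, EF_Marketing push=11) = 11; EF_Staff briefing = 11+10 = 21
ES_Rehearsal = 19; EF_Rehearsal = 19+7 = 26
ES_Signage = 19; EF_Signage = 19+16 = 35
ES_Security plan = max(EF_Marketing push=11, EF_Staff briefing=21, EF_Rehearsal=26, EF_Signage=35) = 35; EF_Security plan = 35+7 = 42
Expected project duration μ = 42 days. Critical path: AV setup → Ticketing → Signage → Security plan.

Variance along critical path = 1.778 + 2.778 + 7.111 + 1.778 = 13.444; σ = 3.667 days.
D = μ + z·σ = 42 + 1.282·3.667 = 46.7 days

46.7 days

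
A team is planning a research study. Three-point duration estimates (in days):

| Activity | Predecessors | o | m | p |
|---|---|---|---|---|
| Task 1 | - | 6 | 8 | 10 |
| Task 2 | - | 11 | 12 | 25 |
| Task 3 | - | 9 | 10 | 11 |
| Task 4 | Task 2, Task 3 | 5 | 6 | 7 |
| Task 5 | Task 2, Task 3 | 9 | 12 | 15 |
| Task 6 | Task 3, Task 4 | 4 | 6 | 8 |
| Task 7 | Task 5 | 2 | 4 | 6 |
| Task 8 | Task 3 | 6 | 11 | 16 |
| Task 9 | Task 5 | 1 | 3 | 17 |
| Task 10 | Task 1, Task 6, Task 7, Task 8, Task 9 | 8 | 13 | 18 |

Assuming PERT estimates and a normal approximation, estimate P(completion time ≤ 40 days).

0.161

te_Task 1 = (6 + 4·8 + 10)/6 = 48/6 = 8; σ²_Task 1 = ((10−6)/6)² = 0.444
te_Task 2 = (11 + 4·12 + 25)/6 = 84/6 = 14; σ²_Task 2 = ((25−11)/6)² = 5.444
te_Task 3 = (9 + 4·10 + 11)/6 = 60/6 = 10; σ²_Task 3 = ((11−9)/6)² = 0.111
te_Task 4 = (5 + 4·6 + 7)/6 = 36/6 = 6; σ²_Task 4 = ((7−5)/6)² = 0.111
te_Task 5 = (9 + 4·12 + 15)/6 = 72/6 = 12; σ²_Task 5 = ((15−9)/6)² = 1.000
te_Task 6 = (4 + 4·6 + 8)/6 = 36/6 = 6; σ²_Task 6 = ((8−4)/6)² = 0.444
te_Task 7 = (2 + 4·4 + 6)/6 = 24/6 = 4; σ²_Task 7 = ((6−2)/6)² = 0.444
te_Task 8 = (6 + 4·11 + 16)/6 = 66/6 = 11; σ²_Task 8 = ((16−6)/6)² = 2.778
te_Task 9 = (1 + 4·3 + 17)/6 = 30/6 = 5; σ²_Task 9 = ((17−1)/6)² = 7.111
te_Task 10 = (8 + 4·13 + 18)/6 = 78/6 = 13; σ²_Task 10 = ((18−8)/6)² = 2.778

Forward pass:
ES_Task 1 = 0; EF_Task 1 = 8
ES_Task 2 = 0; EF_Task 2 = 14
ES_Task 3 = 0; EF_Task 3 = 10
ES_Task 4 = max(EF_Task 2=14, EF_Task 3=10) = 14; EF_Task 4 = 14+6 = 20
ES_Task 5 = max(EF_Task 2=14, EF_Task 3=10) = 14; EF_Task 5 = 14+12 = 26
ES_Task 6 = max(EF_Task 3=10, EF_Task 4=20) = 20; EF_Task 6 = 20+6 = 26
ES_Task 7 = 26; EF_Task 7 = 26+4 = 30
ES_Task 8 = 10; EF_Task 8 = 10+11 = 21
ES_Task 9 = 26; EF_Task 9 = 26+5 = 31
ES_Task 10 = max(EF_Task 1=8, EF_Task 6=26, EF_Task 7=30, EF_Task 8=21, EF_Task 9=31) = 31; EF_Task 10 = 31+13 = 44
Expected project duration μ = 44 days. Critical path: Task 2 → Task 5 → Task 9 → Task 10.

Variance along critical path = 5.444 + 1.000 + 7.111 + 2.778 = 16.333; σ = √16.333 = 4.041 days.
Z = (40 − 44) / 4.041 = -0.990
P(T ≤ 40) = Φ(-0.990) ≈ 0.161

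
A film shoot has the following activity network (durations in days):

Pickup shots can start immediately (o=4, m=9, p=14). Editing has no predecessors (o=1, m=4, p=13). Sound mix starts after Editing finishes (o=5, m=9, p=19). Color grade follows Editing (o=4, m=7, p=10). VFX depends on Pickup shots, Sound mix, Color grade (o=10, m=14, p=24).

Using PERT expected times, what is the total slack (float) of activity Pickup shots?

te_Pickup shots = (4 + 4·9 + 14)/6 = 54/6 = 9
te_Editing = (1 + 4·4 + 13)/6 = 30/6 = 5
te_Sound mix = (5 + 4·9 + 19)/6 = 60/6 = 10
te_Color grade = (4 + 4·7 + 10)/6 = 42/6 = 7
te_VFX = (10 + 4·14 + 24)/6 = 90/6 = 15

Forward pass:
ES_Pickup shots = 0; EF_Pickup shots = 9
ES_Editing = 0; EF_Editing = 5
ES_Sound mix = 5; EF_Sound mix = 5+10 = 15
ES_Color grade = 5; EF_Color grade = 5+7 = 12
ES_VFX = max(EF_Pickup shots=9, EF_Sound mix=15, EF_Color grade=12) = 15; EF_VFX = 15+15 = 30
Expected project duration μ = 30 days. Critical path: Editing → Sound mix → VFX.

Backward pass:
LF_VFX = 30; LS_VFX = 30−15 = 15
LF_Color grade = LS_VFX = 15; LS_Color grade = 15−7 = 8
LF_Sound mix = LS_VFX = 15; LS_Sound mix = 15−10 = 5
LF_Editing = min(LS_Sound mix=5, LS_Color grade=8) = 5; LS_Editing = 5−5 = 0
LF_Pickup shots = LS_VFX = 15; LS_Pickup shots = 15−9 = 6
Slack_Pickup shots = LS_Pickup shots − ES_Pickup shots = 6 − 0 = 6

6 days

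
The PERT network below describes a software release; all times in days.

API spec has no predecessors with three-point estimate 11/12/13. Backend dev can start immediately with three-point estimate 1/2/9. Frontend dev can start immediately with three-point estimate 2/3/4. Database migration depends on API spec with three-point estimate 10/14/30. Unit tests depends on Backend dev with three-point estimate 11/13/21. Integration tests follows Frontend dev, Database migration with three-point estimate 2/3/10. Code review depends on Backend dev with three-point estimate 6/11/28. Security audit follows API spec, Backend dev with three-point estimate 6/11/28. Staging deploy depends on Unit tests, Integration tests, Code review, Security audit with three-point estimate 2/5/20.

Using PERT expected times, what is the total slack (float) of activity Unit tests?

te_API spec = (11 + 4·12 + 13)/6 = 72/6 = 12
te_Backend dev = (1 + 4·2 + 9)/6 = 18/6 = 3
te_Frontend dev = (2 + 4·3 + 4)/6 = 18/6 = 3
te_Database migration = (10 + 4·14 + 30)/6 = 96/6 = 16
te_Unit tests = (11 + 4·13 + 21)/6 = 84/6 = 14
te_Integration tests = (2 + 4·3 + 10)/6 = 24/6 = 4
te_Code review = (6 + 4·11 + 28)/6 = 78/6 = 13
te_Security audit = (6 + 4·11 + 28)/6 = 78/6 = 13
te_Staging deploy = (2 + 4·5 + 20)/6 = 42/6 = 7

Forward pass:
ES_API spec = 0; EF_API spec = 12
ES_Backend dev = 0; EF_Backend dev = 3
ES_Frontend dev = 0; EF_Frontend dev = 3
ES_Database migration = 12; EF_Database migration = 12+16 = 28
ES_Unit tests = 3; EF_Unit tests = 3+14 = 17
ES_Integration tests = max(EF_Frontend dev=3, EF_Database migration=28) = 28; EF_Integration tests = 28+4 = 32
ES_Code review = 3; EF_Code review = 3+13 = 16
ES_Security audit = max(EF_API spec=12, EF_Backend dev=3) = 12; EF_Security audit = 12+13 = 25
ES_Staging deploy = max(EF_Unit tests=17, EF_Integration tests=32, EF_Code review=16, EF_Security audit=25) = 32; EF_Staging deploy = 32+7 = 39
Expected project duration μ = 39 days. Critical path: API spec → Database migration → Integration tests → Staging deploy.

Backward pass:
LF_Staging deploy = 39; LS_Staging deploy = 39−7 = 32
LF_Security audit = LS_Staging deploy = 32; LS_Security audit = 32−13 = 19
LF_Code review = LS_Staging deploy = 32; LS_Code review = 32−13 = 19
LF_Integration tests = LS_Staging deploy = 32; LS_Integration tests = 32−4 = 28
LF_Unit tests = LS_Staging deploy = 32; LS_Unit tests = 32−14 = 18
LF_Database migration = LS_Integration tests = 28; LS_Database migration = 28−16 = 12
LF_Frontend dev = LS_Integration tests = 28; LS_Frontend dev = 28−3 = 25
LF_Backend dev = min(LS_Unit tests=18, LS_Code review=19, LS_Security audit=19) = 18; LS_Backend dev = 18−3 = 15
LF_API spec = min(LS_Database migration=12, LS_Security audit=19) = 12; LS_API spec = 12−12 = 0
Slack_Unit tests = LS_Unit tests − ES_Unit tests = 18 − 3 = 15

15 days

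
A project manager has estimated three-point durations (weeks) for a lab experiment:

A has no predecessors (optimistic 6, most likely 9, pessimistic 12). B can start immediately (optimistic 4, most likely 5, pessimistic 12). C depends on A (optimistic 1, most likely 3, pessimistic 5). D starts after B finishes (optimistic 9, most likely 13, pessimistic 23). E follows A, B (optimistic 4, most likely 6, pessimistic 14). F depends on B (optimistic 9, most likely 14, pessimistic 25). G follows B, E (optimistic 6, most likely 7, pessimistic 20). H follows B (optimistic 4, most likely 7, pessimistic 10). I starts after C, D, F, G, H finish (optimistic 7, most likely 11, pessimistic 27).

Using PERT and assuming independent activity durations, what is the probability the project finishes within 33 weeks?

te_A = (6 + 4·9 + 12)/6 = 54/6 = 9; σ²_A = ((12−6)/6)² = 1.000
te_B = (4 + 4·5 + 12)/6 = 36/6 = 6; σ²_B = ((12−4)/6)² = 1.778
te_C = (1 + 4·3 + 5)/6 = 18/6 = 3; σ²_C = ((5−1)/6)² = 0.444
te_D = (9 + 4·13 + 23)/6 = 84/6 = 14; σ²_D = ((23−9)/6)² = 5.444
te_E = (4 + 4·6 + 14)/6 = 42/6 = 7; σ²_E = ((14−4)/6)² = 2.778
te_F = (9 + 4·14 + 25)/6 = 90/6 = 15; σ²_F = ((25−9)/6)² = 7.111
te_G = (6 + 4·7 + 20)/6 = 54/6 = 9; σ²_G = ((20−6)/6)² = 5.444
te_H = (4 + 4·7 + 10)/6 = 42/6 = 7; σ²_H = ((10−4)/6)² = 1.000
te_I = (7 + 4·11 + 27)/6 = 78/6 = 13; σ²_I = ((27−7)/6)² = 11.111

Forward pass:
ES_A = 0; EF_A = 9
ES_B = 0; EF_B = 6
ES_C = 9; EF_C = 9+3 = 12
ES_D = 6; EF_D = 6+14 = 20
ES_E = max(EF_A=9, EF_B=6) = 9; EF_E = 9+7 = 16
ES_F = 6; EF_F = 6+15 = 21
ES_G = max(EF_B=6, EF_E=16) = 16; EF_G = 16+9 = 25
ES_H = 6; EF_H = 6+7 = 13
ES_I = max(EF_C=12, EF_D=20, EF_F=21, EF_G=25, EF_H=13) = 25; EF_I = 25+13 = 38
Expected project duration μ = 38 weeks. Critical path: A → E → G → I.

Variance along critical path = 1.000 + 2.778 + 5.444 + 11.111 = 20.333; σ = √20.333 = 4.509 weeks.
Z = (33 − 38) / 4.509 = -1.109
P(T ≤ 33) = Φ(-1.109) ≈ 0.134

0.134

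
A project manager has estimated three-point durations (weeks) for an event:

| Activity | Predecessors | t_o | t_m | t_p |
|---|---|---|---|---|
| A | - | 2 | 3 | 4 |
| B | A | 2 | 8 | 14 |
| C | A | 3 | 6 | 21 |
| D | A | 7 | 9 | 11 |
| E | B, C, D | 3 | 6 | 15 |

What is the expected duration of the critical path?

19 weeks

te_A = (2 + 4·3 + 4)/6 = 18/6 = 3
te_B = (2 + 4·8 + 14)/6 = 48/6 = 8
te_C = (3 + 4·6 + 21)/6 = 48/6 = 8
te_D = (7 + 4·9 + 11)/6 = 54/6 = 9
te_E = (3 + 4·6 + 15)/6 = 42/6 = 7

Forward pass:
ES_A = 0; EF_A = 3
ES_B = 3; EF_B = 3+8 = 11
ES_C = 3; EF_C = 3+8 = 11
ES_D = 3; EF_D = 3+9 = 12
ES_E = max(EF_B=11, EF_C=11, EF_D=12) = 12; EF_E = 12+7 = 19
Expected project duration μ = 19 weeks. Critical path: A → D → E.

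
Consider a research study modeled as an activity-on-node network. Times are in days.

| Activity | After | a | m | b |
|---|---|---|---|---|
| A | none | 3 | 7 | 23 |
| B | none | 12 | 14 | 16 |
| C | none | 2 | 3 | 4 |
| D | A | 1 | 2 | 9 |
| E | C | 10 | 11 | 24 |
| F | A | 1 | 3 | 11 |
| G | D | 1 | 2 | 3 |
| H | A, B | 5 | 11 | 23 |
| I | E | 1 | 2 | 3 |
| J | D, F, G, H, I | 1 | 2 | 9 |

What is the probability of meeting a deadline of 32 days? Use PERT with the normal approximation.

0.815

te_A = (3 + 4·7 + 23)/6 = 54/6 = 9; σ²_A = ((23−3)/6)² = 11.111
te_B = (12 + 4·14 + 16)/6 = 84/6 = 14; σ²_B = ((16−12)/6)² = 0.444
te_C = (2 + 4·3 + 4)/6 = 18/6 = 3; σ²_C = ((4−2)/6)² = 0.111
te_D = (1 + 4·2 + 9)/6 = 18/6 = 3; σ²_D = ((9−1)/6)² = 1.778
te_E = (10 + 4·11 + 24)/6 = 78/6 = 13; σ²_E = ((24−10)/6)² = 5.444
te_F = (1 + 4·3 + 11)/6 = 24/6 = 4; σ²_F = ((11−1)/6)² = 2.778
te_G = (1 + 4·2 + 3)/6 = 12/6 = 2; σ²_G = ((3−1)/6)² = 0.111
te_H = (5 + 4·11 + 23)/6 = 72/6 = 12; σ²_H = ((23−5)/6)² = 9.000
te_I = (1 + 4·2 + 3)/6 = 12/6 = 2; σ²_I = ((3−1)/6)² = 0.111
te_J = (1 + 4·2 + 9)/6 = 18/6 = 3; σ²_J = ((9−1)/6)² = 1.778

Forward pass:
ES_A = 0; EF_A = 9
ES_B = 0; EF_B = 14
ES_C = 0; EF_C = 3
ES_D = 9; EF_D = 9+3 = 12
ES_E = 3; EF_E = 3+13 = 16
ES_F = 9; EF_F = 9+4 = 13
ES_G = 12; EF_G = 12+2 = 14
ES_H = max(EF_A=9, EF_B=14) = 14; EF_H = 14+12 = 26
ES_I = 16; EF_I = 16+2 = 18
ES_J = max(EF_D=12, EF_F=13, EF_G=14, EF_H=26, EF_I=18) = 26; EF_J = 26+3 = 29
Expected project duration μ = 29 days. Critical path: B → H → J.

Variance along critical path = 0.444 + 9.000 + 1.778 = 11.222; σ = √11.222 = 3.350 days.
Z = (32 − 29) / 3.350 = 0.896
P(T ≤ 32) = Φ(0.896) ≈ 0.815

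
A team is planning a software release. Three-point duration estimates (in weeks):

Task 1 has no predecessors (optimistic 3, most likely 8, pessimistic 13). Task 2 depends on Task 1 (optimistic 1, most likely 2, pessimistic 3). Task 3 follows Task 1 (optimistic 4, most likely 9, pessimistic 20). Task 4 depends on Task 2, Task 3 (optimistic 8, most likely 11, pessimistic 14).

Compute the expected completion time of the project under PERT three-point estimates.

te_Task 1 = (3 + 4·8 + 13)/6 = 48/6 = 8
te_Task 2 = (1 + 4·2 + 3)/6 = 12/6 = 2
te_Task 3 = (4 + 4·9 + 20)/6 = 60/6 = 10
te_Task 4 = (8 + 4·11 + 14)/6 = 66/6 = 11

Forward pass:
ES_Task 1 = 0; EF_Task 1 = 8
ES_Task 2 = 8; EF_Task 2 = 8+2 = 10
ES_Task 3 = 8; EF_Task 3 = 8+10 = 18
ES_Task 4 = max(EF_Task 2=10, EF_Task 3=18) = 18; EF_Task 4 = 18+11 = 29
Expected project duration μ = 29 weeks. Critical path: Task 1 → Task 3 → Task 4.

29 weeks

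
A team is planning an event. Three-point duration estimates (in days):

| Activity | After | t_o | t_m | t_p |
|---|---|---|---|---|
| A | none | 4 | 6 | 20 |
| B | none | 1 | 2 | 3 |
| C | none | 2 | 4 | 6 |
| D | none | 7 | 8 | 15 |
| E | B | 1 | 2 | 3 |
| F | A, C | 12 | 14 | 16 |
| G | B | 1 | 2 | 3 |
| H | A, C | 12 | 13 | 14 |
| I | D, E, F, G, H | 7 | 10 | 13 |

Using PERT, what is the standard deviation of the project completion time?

te_A = (4 + 4·6 + 20)/6 = 48/6 = 8; σ²_A = ((20−4)/6)² = 7.111
te_B = (1 + 4·2 + 3)/6 = 12/6 = 2; σ²_B = ((3−1)/6)² = 0.111
te_C = (2 + 4·4 + 6)/6 = 24/6 = 4; σ²_C = ((6−2)/6)² = 0.444
te_D = (7 + 4·8 + 15)/6 = 54/6 = 9; σ²_D = ((15−7)/6)² = 1.778
te_E = (1 + 4·2 + 3)/6 = 12/6 = 2; σ²_E = ((3−1)/6)² = 0.111
te_F = (12 + 4·14 + 16)/6 = 84/6 = 14; σ²_F = ((16−12)/6)² = 0.444
te_G = (1 + 4·2 + 3)/6 = 12/6 = 2; σ²_G = ((3−1)/6)² = 0.111
te_H = (12 + 4·13 + 14)/6 = 78/6 = 13; σ²_H = ((14−12)/6)² = 0.111
te_I = (7 + 4·10 + 13)/6 = 60/6 = 10; σ²_I = ((13−7)/6)² = 1.000

Forward pass:
ES_A = 0; EF_A = 8
ES_B = 0; EF_B = 2
ES_C = 0; EF_C = 4
ES_D = 0; EF_D = 9
ES_E = 2; EF_E = 2+2 = 4
ES_F = max(EF_A=8, EF_C=4) = 8; EF_F = 8+14 = 22
ES_G = 2; EF_G = 2+2 = 4
ES_H = max(EF_A=8, EF_C=4) = 8; EF_H = 8+13 = 21
ES_I = max(EF_D=9, EF_E=4, EF_F=22, EF_G=4, EF_H=21) = 22; EF_I = 22+10 = 32
Expected project duration μ = 32 days. Critical path: A → F → I.

Variance along critical path = 7.111 + 0.444 + 1.000 = 8.556
σ = √8.556 = 2.925 days

2.92 days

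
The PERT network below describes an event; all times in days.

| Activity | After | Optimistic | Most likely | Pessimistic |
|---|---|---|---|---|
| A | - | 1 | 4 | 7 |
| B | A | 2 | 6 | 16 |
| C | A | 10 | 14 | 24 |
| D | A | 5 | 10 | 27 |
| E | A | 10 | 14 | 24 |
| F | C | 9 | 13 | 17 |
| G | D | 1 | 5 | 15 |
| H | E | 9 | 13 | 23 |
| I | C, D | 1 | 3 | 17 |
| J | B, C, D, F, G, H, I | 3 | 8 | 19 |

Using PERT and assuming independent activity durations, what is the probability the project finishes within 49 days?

te_A = (1 + 4·4 + 7)/6 = 24/6 = 4; σ²_A = ((7−1)/6)² = 1.000
te_B = (2 + 4·6 + 16)/6 = 42/6 = 7; σ²_B = ((16−2)/6)² = 5.444
te_C = (10 + 4·14 + 24)/6 = 90/6 = 15; σ²_C = ((24−10)/6)² = 5.444
te_D = (5 + 4·10 + 27)/6 = 72/6 = 12; σ²_D = ((27−5)/6)² = 13.444
te_E = (10 + 4·14 + 24)/6 = 90/6 = 15; σ²_E = ((24−10)/6)² = 5.444
te_F = (9 + 4·13 + 17)/6 = 78/6 = 13; σ²_F = ((17−9)/6)² = 1.778
te_G = (1 + 4·5 + 15)/6 = 36/6 = 6; σ²_G = ((15−1)/6)² = 5.444
te_H = (9 + 4·13 + 23)/6 = 84/6 = 14; σ²_H = ((23−9)/6)² = 5.444
te_I = (1 + 4·3 + 17)/6 = 30/6 = 5; σ²_I = ((17−1)/6)² = 7.111
te_J = (3 + 4·8 + 19)/6 = 54/6 = 9; σ²_J = ((19−3)/6)² = 7.111

Forward pass:
ES_A = 0; EF_A = 4
ES_B = 4; EF_B = 4+7 = 11
ES_C = 4; EF_C = 4+15 = 19
ES_D = 4; EF_D = 4+12 = 16
ES_E = 4; EF_E = 4+15 = 19
ES_F = 19; EF_F = 19+13 = 32
ES_G = 16; EF_G = 16+6 = 22
ES_H = 19; EF_H = 19+14 = 33
ES_I = max(EF_C=19, EF_D=16) = 19; EF_I = 19+5 = 24
ES_J = max(EF_B=11, EF_C=19, EF_D=16, EF_F=32, EF_G=22, EF_H=33, EF_I=24) = 33; EF_J = 33+9 = 42
Expected project duration μ = 42 days. Critical path: A → E → H → J.

Variance along critical path = 1.000 + 5.444 + 5.444 + 7.111 = 19.000; σ = √19.000 = 4.359 days.
Z = (49 − 42) / 4.359 = 1.606
P(T ≤ 49) = Φ(1.606) ≈ 0.946

0.946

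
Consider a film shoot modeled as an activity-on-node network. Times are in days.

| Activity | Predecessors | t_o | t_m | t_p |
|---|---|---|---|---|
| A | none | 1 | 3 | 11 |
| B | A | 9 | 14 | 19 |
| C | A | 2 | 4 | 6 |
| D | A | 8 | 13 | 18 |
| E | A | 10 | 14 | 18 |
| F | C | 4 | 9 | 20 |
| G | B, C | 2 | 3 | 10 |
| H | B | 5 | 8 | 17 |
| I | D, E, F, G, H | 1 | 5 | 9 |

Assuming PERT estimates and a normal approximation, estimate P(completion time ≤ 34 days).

te_A = (1 + 4·3 + 11)/6 = 24/6 = 4; σ²_A = ((11−1)/6)² = 2.778
te_B = (9 + 4·14 + 19)/6 = 84/6 = 14; σ²_B = ((19−9)/6)² = 2.778
te_C = (2 + 4·4 + 6)/6 = 24/6 = 4; σ²_C = ((6−2)/6)² = 0.444
te_D = (8 + 4·13 + 18)/6 = 78/6 = 13; σ²_D = ((18−8)/6)² = 2.778
te_E = (10 + 4·14 + 18)/6 = 84/6 = 14; σ²_E = ((18−10)/6)² = 1.778
te_F = (4 + 4·9 + 20)/6 = 60/6 = 10; σ²_F = ((20−4)/6)² = 7.111
te_G = (2 + 4·3 + 10)/6 = 24/6 = 4; σ²_G = ((10−2)/6)² = 1.778
te_H = (5 + 4·8 + 17)/6 = 54/6 = 9; σ²_H = ((17−5)/6)² = 4.000
te_I = (1 + 4·5 + 9)/6 = 30/6 = 5; σ²_I = ((9−1)/6)² = 1.778

Forward pass:
ES_A = 0; EF_A = 4
ES_B = 4; EF_B = 4+14 = 18
ES_C = 4; EF_C = 4+4 = 8
ES_D = 4; EF_D = 4+13 = 17
ES_E = 4; EF_E = 4+14 = 18
ES_F = 8; EF_F = 8+10 = 18
ES_G = max(EF_B=18, EF_C=8) = 18; EF_G = 18+4 = 22
ES_H = 18; EF_H = 18+9 = 27
ES_I = max(EF_D=17, EF_E=18, EF_F=18, EF_G=22, EF_H=27) = 27; EF_I = 27+5 = 32
Expected project duration μ = 32 days. Critical path: A → B → H → I.

Variance along critical path = 2.778 + 2.778 + 4.000 + 1.778 = 11.333; σ = √11.333 = 3.367 days.
Z = (34 − 32) / 3.367 = 0.594
P(T ≤ 34) = Φ(0.594) ≈ 0.724

0.724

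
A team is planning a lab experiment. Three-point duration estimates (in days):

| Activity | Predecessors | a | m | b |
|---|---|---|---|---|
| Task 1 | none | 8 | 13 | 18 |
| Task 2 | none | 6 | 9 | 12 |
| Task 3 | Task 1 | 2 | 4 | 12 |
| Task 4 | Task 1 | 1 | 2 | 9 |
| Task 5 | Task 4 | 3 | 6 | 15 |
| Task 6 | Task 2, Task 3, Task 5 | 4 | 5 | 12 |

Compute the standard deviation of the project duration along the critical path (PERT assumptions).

te_Task 1 = (8 + 4·13 + 18)/6 = 78/6 = 13; σ²_Task 1 = ((18−8)/6)² = 2.778
te_Task 2 = (6 + 4·9 + 12)/6 = 54/6 = 9; σ²_Task 2 = ((12−6)/6)² = 1.000
te_Task 3 = (2 + 4·4 + 12)/6 = 30/6 = 5; σ²_Task 3 = ((12−2)/6)² = 2.778
te_Task 4 = (1 + 4·2 + 9)/6 = 18/6 = 3; σ²_Task 4 = ((9−1)/6)² = 1.778
te_Task 5 = (3 + 4·6 + 15)/6 = 42/6 = 7; σ²_Task 5 = ((15−3)/6)² = 4.000
te_Task 6 = (4 + 4·5 + 12)/6 = 36/6 = 6; σ²_Task 6 = ((12−4)/6)² = 1.778

Forward pass:
ES_Task 1 = 0; EF_Task 1 = 13
ES_Task 2 = 0; EF_Task 2 = 9
ES_Task 3 = 13; EF_Task 3 = 13+5 = 18
ES_Task 4 = 13; EF_Task 4 = 13+3 = 16
ES_Task 5 = 16; EF_Task 5 = 16+7 = 23
ES_Task 6 = max(EF_Task 2=9, EF_Task 3=18, EF_Task 5=23) = 23; EF_Task 6 = 23+6 = 29
Expected project duration μ = 29 days. Critical path: Task 1 → Task 4 → Task 5 → Task 6.

Variance along critical path = 2.778 + 1.778 + 4.000 + 1.778 = 10.333
σ = √10.333 = 3.215 days

3.21 days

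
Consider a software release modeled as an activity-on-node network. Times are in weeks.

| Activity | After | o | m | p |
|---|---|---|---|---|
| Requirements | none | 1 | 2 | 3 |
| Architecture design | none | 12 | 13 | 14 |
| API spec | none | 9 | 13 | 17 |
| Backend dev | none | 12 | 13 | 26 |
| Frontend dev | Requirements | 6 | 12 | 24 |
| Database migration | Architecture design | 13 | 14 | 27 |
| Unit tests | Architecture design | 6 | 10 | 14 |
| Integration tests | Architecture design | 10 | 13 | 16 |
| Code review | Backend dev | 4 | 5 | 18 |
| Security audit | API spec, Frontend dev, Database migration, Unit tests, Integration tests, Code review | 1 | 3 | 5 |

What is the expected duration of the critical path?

32 weeks

te_Requirements = (1 + 4·2 + 3)/6 = 12/6 = 2
te_Architecture design = (12 + 4·13 + 14)/6 = 78/6 = 13
te_API spec = (9 + 4·13 + 17)/6 = 78/6 = 13
te_Backend dev = (12 + 4·13 + 26)/6 = 90/6 = 15
te_Frontend dev = (6 + 4·12 + 24)/6 = 78/6 = 13
te_Database migration = (13 + 4·14 + 27)/6 = 96/6 = 16
te_Unit tests = (6 + 4·10 + 14)/6 = 60/6 = 10
te_Integration tests = (10 + 4·13 + 16)/6 = 78/6 = 13
te_Code review = (4 + 4·5 + 18)/6 = 42/6 = 7
te_Security audit = (1 + 4·3 + 5)/6 = 18/6 = 3

Forward pass:
ES_Requirements = 0; EF_Requirements = 2
ES_Architecture design = 0; EF_Architecture design = 13
ES_API spec = 0; EF_API spec = 13
ES_Backend dev = 0; EF_Backend dev = 15
ES_Frontend dev = 2; EF_Frontend dev = 2+13 = 15
ES_Database migration = 13; EF_Database migration = 13+16 = 29
ES_Unit tests = 13; EF_Unit tests = 13+10 = 23
ES_Integration tests = 13; EF_Integration tests = 13+13 = 26
ES_Code review = 15; EF_Code review = 15+7 = 22
ES_Security audit = max(EF_API spec=13, EF_Frontend dev=15, EF_Database migration=29, EF_Unit tests=23, EF_Integration tests=26, EF_Code review=22) = 29; EF_Security audit = 29+3 = 32
Expected project duration μ = 32 weeks. Critical path: Architecture design → Database migration → Security audit.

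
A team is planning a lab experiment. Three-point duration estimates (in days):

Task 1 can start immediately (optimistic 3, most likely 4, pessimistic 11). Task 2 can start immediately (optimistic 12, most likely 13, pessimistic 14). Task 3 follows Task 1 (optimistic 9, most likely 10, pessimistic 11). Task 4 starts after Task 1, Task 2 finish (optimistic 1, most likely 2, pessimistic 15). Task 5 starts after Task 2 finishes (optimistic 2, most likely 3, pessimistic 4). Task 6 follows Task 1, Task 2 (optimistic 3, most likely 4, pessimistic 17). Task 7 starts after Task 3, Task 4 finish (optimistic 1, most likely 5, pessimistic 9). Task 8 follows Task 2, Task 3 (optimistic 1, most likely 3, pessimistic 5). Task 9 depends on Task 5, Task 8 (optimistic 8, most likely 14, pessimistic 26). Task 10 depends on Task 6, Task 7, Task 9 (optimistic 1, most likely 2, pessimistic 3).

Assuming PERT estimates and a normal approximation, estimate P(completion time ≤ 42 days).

te_Task 1 = (3 + 4·4 + 11)/6 = 30/6 = 5; σ²_Task 1 = ((11−3)/6)² = 1.778
te_Task 2 = (12 + 4·13 + 14)/6 = 78/6 = 13; σ²_Task 2 = ((14−12)/6)² = 0.111
te_Task 3 = (9 + 4·10 + 11)/6 = 60/6 = 10; σ²_Task 3 = ((11−9)/6)² = 0.111
te_Task 4 = (1 + 4·2 + 15)/6 = 24/6 = 4; σ²_Task 4 = ((15−1)/6)² = 5.444
te_Task 5 = (2 + 4·3 + 4)/6 = 18/6 = 3; σ²_Task 5 = ((4−2)/6)² = 0.111
te_Task 6 = (3 + 4·4 + 17)/6 = 36/6 = 6; σ²_Task 6 = ((17−3)/6)² = 5.444
te_Task 7 = (1 + 4·5 + 9)/6 = 30/6 = 5; σ²_Task 7 = ((9−1)/6)² = 1.778
te_Task 8 = (1 + 4·3 + 5)/6 = 18/6 = 3; σ²_Task 8 = ((5−1)/6)² = 0.444
te_Task 9 = (8 + 4·14 + 26)/6 = 90/6 = 15; σ²_Task 9 = ((26−8)/6)² = 9.000
te_Task 10 = (1 + 4·2 + 3)/6 = 12/6 = 2; σ²_Task 10 = ((3−1)/6)² = 0.111

Forward pass:
ES_Task 1 = 0; EF_Task 1 = 5
ES_Task 2 = 0; EF_Task 2 = 13
ES_Task 3 = 5; EF_Task 3 = 5+10 = 15
ES_Task 4 = max(EF_Task 1=5, EF_Task 2=13) = 13; EF_Task 4 = 13+4 = 17
ES_Task 5 = 13; EF_Task 5 = 13+3 = 16
ES_Task 6 = max(EF_Task 1=5, EF_Task 2=13) = 13; EF_Task 6 = 13+6 = 19
ES_Task 7 = max(EF_Task 3=15, EF_Task 4=17) = 17; EF_Task 7 = 17+5 = 22
ES_Task 8 = max(EF_Task 2=13, EF_Task 3=15) = 15; EF_Task 8 = 15+3 = 18
ES_Task 9 = max(EF_Task 5=16, EF_Task 8=18) = 18; EF_Task 9 = 18+15 = 33
ES_Task 10 = max(EF_Task 6=19, EF_Task 7=22, EF_Task 9=33) = 33; EF_Task 10 = 33+2 = 35
Expected project duration μ = 35 days. Critical path: Task 1 → Task 3 → Task 8 → Task 9 → Task 10.

Variance along critical path = 1.778 + 0.111 + 0.444 + 9.000 + 0.111 = 11.444; σ = √11.444 = 3.383 days.
Z = (42 − 35) / 3.383 = 2.069
P(T ≤ 42) = Φ(2.069) ≈ 0.981

0.981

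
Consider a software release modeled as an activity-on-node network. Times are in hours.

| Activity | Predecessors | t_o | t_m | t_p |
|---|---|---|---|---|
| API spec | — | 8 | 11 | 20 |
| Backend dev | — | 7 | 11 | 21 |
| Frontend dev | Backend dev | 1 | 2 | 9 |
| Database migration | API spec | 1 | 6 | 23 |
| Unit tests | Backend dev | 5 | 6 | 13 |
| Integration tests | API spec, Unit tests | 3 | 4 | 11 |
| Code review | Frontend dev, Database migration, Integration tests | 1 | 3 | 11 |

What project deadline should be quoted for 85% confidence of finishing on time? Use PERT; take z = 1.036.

te_API spec = (8 + 4·11 + 20)/6 = 72/6 = 12; σ²_API spec = ((20−8)/6)² = 4.000
te_Backend dev = (7 + 4·11 + 21)/6 = 72/6 = 12; σ²_Backend dev = ((21−7)/6)² = 5.444
te_Frontend dev = (1 + 4·2 + 9)/6 = 18/6 = 3; σ²_Frontend dev = ((9−1)/6)² = 1.778
te_Database migration = (1 + 4·6 + 23)/6 = 48/6 = 8; σ²_Database migration = ((23−1)/6)² = 13.444
te_Unit tests = (5 + 4·6 + 13)/6 = 42/6 = 7; σ²_Unit tests = ((13−5)/6)² = 1.778
te_Integration tests = (3 + 4·4 + 11)/6 = 30/6 = 5; σ²_Integration tests = ((11−3)/6)² = 1.778
te_Code review = (1 + 4·3 + 11)/6 = 24/6 = 4; σ²_Code review = ((11−1)/6)² = 2.778

Forward pass:
ES_API spec = 0; EF_API spec = 12
ES_Backend dev = 0; EF_Backend dev = 12
ES_Frontend dev = 12; EF_Frontend dev = 12+3 = 15
ES_Database migration = 12; EF_Database migration = 12+8 = 20
ES_Unit tests = 12; EF_Unit tests = 12+7 = 19
ES_Integration tests = max(EF_API spec=12, EF_Unit tests=19) = 19; EF_Integration tests = 19+5 = 24
ES_Code review = max(EF_Frontend dev=15, EF_Database migration=20, EF_Integration tests=24) = 24; EF_Code review = 24+4 = 28
Expected project duration μ = 28 hours. Critical path: Backend dev → Unit tests → Integration tests → Code review.

Variance along critical path = 5.444 + 1.778 + 1.778 + 2.778 = 11.778; σ = 3.432 hours.
D = μ + z·σ = 28 + 1.036·3.432 = 31.6 hours

31.6 hours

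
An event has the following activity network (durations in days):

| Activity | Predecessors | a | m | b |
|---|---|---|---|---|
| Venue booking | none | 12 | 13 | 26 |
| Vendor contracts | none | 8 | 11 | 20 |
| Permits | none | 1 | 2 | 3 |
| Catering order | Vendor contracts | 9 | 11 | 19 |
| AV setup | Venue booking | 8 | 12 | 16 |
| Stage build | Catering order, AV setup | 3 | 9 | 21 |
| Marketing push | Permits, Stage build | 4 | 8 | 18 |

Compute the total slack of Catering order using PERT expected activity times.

3 days

te_Venue booking = (12 + 4·13 + 26)/6 = 90/6 = 15
te_Vendor contracts = (8 + 4·11 + 20)/6 = 72/6 = 12
te_Permits = (1 + 4·2 + 3)/6 = 12/6 = 2
te_Catering order = (9 + 4·11 + 19)/6 = 72/6 = 12
te_AV setup = (8 + 4·12 + 16)/6 = 72/6 = 12
te_Stage build = (3 + 4·9 + 21)/6 = 60/6 = 10
te_Marketing push = (4 + 4·8 + 18)/6 = 54/6 = 9

Forward pass:
ES_Venue booking = 0; EF_Venue booking = 15
ES_Vendor contracts = 0; EF_Vendor contracts = 12
ES_Permits = 0; EF_Permits = 2
ES_Catering order = 12; EF_Catering order = 12+12 = 24
ES_AV setup = 15; EF_AV setup = 15+12 = 27
ES_Stage build = max(EF_Catering order=24, EF_AV setup=27) = 27; EF_Stage build = 27+10 = 37
ES_Marketing push = max(EF_Permits=2, EF_Stage build=37) = 37; EF_Marketing push = 37+9 = 46
Expected project duration μ = 46 days. Critical path: Venue booking → AV setup → Stage build → Marketing push.

Backward pass:
LF_Marketing push = 46; LS_Marketing push = 46−9 = 37
LF_Stage build = LS_Marketing push = 37; LS_Stage build = 37−10 = 27
LF_AV setup = LS_Stage build = 27; LS_AV setup = 27−12 = 15
LF_Catering order = LS_Stage build = 27; LS_Catering order = 27−12 = 15
LF_Permits = LS_Marketing push = 37; LS_Permits = 37−2 = 35
LF_Vendor contracts = LS_Catering order = 15; LS_Vendor contracts = 15−12 = 3
LF_Venue booking = LS_AV setup = 15; LS_Venue booking = 15−15 = 0
Slack_Catering order = LS_Catering order − ES_Catering order = 15 − 12 = 3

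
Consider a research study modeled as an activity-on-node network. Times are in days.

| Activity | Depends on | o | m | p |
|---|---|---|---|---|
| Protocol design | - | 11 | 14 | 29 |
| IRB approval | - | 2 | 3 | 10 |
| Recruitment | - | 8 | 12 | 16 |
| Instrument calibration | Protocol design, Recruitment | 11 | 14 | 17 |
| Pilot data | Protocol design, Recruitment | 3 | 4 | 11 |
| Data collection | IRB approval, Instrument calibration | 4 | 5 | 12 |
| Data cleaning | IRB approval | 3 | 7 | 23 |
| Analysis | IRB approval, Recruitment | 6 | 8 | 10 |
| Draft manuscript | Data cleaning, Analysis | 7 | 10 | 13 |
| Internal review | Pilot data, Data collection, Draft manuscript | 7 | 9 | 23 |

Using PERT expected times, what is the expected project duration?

47 days

te_Protocol design = (11 + 4·14 + 29)/6 = 96/6 = 16
te_IRB approval = (2 + 4·3 + 10)/6 = 24/6 = 4
te_Recruitment = (8 + 4·12 + 16)/6 = 72/6 = 12
te_Instrument calibration = (11 + 4·14 + 17)/6 = 84/6 = 14
te_Pilot data = (3 + 4·4 + 11)/6 = 30/6 = 5
te_Data collection = (4 + 4·5 + 12)/6 = 36/6 = 6
te_Data cleaning = (3 + 4·7 + 23)/6 = 54/6 = 9
te_Analysis = (6 + 4·8 + 10)/6 = 48/6 = 8
te_Draft manuscript = (7 + 4·10 + 13)/6 = 60/6 = 10
te_Internal review = (7 + 4·9 + 23)/6 = 66/6 = 11

Forward pass:
ES_Protocol design = 0; EF_Protocol design = 16
ES_IRB approval = 0; EF_IRB approval = 4
ES_Recruitment = 0; EF_Recruitment = 12
ES_Instrument calibration = max(EF_Protocol design=16, EF_Recruitment=12) = 16; EF_Instrument calibration = 16+14 = 30
ES_Pilot data = max(EF_Protocol design=16, EF_Recruitment=12) = 16; EF_Pilot data = 16+5 = 21
ES_Data collection = max(EF_IRB approval=4, EF_Instrument calibration=30) = 30; EF_Data collection = 30+6 = 36
ES_Data cleaning = 4; EF_Data cleaning = 4+9 = 13
ES_Analysis = max(EF_IRB approval=4, EF_Recruitment=12) = 12; EF_Analysis = 12+8 = 20
ES_Draft manuscript = max(EF_Data cleaning=13, EF_Analysis=20) = 20; EF_Draft manuscript = 20+10 = 30
ES_Internal review = max(EF_Pilot data=21, EF_Data collection=36, EF_Draft manuscript=30) = 36; EF_Internal review = 36+11 = 47
Expected project duration μ = 47 days. Critical path: Protocol design → Instrument calibration → Data collection → Internal review.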